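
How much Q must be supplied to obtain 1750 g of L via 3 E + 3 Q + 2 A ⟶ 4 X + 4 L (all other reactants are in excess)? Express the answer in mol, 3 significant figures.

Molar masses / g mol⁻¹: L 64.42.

20.4 mol

n(L) = 1750 / 64.42 = 27.17 mol
n(Q) = (3/4) × 27.17 = 20.38 mol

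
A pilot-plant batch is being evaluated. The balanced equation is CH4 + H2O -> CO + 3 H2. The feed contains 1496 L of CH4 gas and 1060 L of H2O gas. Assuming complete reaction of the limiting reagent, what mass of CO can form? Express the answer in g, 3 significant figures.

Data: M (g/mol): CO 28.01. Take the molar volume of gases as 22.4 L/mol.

1330 g

n(CH4) = 1496 / 22.4 = 66.79 mol
n(H2O) = 1060 / 22.4 = 47.32 mol
n/ν → CH4: 66.79, H2O: 47.32; H2O is limiting.
n(CO) = (1/1) × 47.32 = 47.32 mol
mass = 47.32 × 28.01 = 1325 g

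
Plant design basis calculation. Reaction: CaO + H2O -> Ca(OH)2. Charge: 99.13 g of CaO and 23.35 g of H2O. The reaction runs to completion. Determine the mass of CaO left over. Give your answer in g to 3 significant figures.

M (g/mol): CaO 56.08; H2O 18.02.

n(CaO) = 99.13 / 56.08 = 1.768 mol
n(H2O) = 23.35 / 18.02 = 1.296 mol
n/ν for CaO = 1.768/1 = 1.768
n/ν for H2O = 1.296/1 = 1.296
Smallest n/ν is H2O → limiting reagent.
CaO consumed = (1/1) × 1.296 = 1.296 mol
CaO remaining = 1.768 − 1.296 = 0.4720 mol
mass = 0.4720 × 56.08 = 26.47 g

26.5 g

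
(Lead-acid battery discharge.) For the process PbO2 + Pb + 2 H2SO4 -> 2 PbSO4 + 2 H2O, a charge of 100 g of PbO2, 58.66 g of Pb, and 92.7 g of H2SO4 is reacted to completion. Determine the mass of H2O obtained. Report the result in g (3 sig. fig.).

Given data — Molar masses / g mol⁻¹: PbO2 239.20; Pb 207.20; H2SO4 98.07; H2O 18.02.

n(PbO2) = 100.0 / 239.20 = 0.4181 mol
n(Pb) = 58.66 / 207.20 = 0.2831 mol
n(H2SO4) = 92.70 / 98.07 = 0.9452 mol
n/ν for PbO2 = 0.4181/1 = 0.4181
n/ν for Pb = 0.2831/1 = 0.2831
n/ν for H2SO4 = 0.9452/2 = 0.4726
Smallest n/ν is Pb → limiting reagent.
n(H2O) = (2/1) × 0.2831 = 0.5662 mol
mass = 0.5662 × 18.02 = 10.20 g

10.2 g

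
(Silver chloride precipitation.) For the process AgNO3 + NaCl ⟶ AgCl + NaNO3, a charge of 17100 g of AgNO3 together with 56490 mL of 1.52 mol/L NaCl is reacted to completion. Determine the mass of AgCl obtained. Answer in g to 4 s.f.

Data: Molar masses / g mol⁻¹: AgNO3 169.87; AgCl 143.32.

n(AgNO3) = 17100 / 169.87 = 100.7 mol
n(NaCl) = 1.52 × 56490/1000 = 85.86 mol
n/ν → AgNO3: 100.7, NaCl: 85.86; NaCl is limiting.
n(AgCl) = (1/1) × 85.86 = 85.86 mol
mass = 85.86 × 143.32 = 12310 g

12310 g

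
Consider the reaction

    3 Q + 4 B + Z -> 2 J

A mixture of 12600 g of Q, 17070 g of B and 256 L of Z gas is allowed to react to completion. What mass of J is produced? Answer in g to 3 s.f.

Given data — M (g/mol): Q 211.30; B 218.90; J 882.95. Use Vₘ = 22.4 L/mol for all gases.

20200 g

n(Q) = 12600 / 211.30 = 59.63 mol
n(B) = 17070 / 218.90 = 77.98 mol
n(Z) = 256.0 / 22.4 = 11.43 mol
n/ν for Q = 59.63/3 = 19.88
n/ν for B = 77.98/4 = 19.50
n/ν for Z = 11.43/1 = 11.43
Smallest n/ν is Z → limiting reagent.
n(J) = (2/1) × 11.43 = 22.86 mol
mass = 22.86 × 882.95 = 20180 g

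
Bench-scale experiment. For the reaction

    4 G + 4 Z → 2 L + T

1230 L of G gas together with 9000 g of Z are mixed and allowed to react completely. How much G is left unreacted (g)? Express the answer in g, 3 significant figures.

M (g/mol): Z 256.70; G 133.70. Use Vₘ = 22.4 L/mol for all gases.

2650 g

n(G) = 1230 / 22.4 = 54.91 mol
n(Z) = 9000 / 256.70 = 35.06 mol
n/ν for G = 54.91/4 = 13.73
n/ν for Z = 35.06/4 = 8.765
Smallest n/ν is Z → limiting reagent.
G consumed = (4/4) × 35.06 = 35.06 mol
G remaining = 54.91 − 35.06 = 19.85 mol
mass = 19.85 × 133.70 = 2654 g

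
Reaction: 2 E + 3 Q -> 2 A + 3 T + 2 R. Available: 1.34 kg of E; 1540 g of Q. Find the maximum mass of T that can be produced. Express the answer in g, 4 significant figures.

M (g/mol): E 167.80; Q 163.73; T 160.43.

n(E) = 1.340×1000 / 167.80 = 7.986 mol
n(Q) = 1540 / 163.73 = 9.406 mol
n/ν for E = 7.986/2 = 3.993
n/ν for Q = 9.406/3 = 3.135
Smallest n/ν is Q → limiting reagent.
n(T) = (3/3) × 9.406 = 9.406 mol
mass = 9.406 × 160.43 = 1509 g

1509 g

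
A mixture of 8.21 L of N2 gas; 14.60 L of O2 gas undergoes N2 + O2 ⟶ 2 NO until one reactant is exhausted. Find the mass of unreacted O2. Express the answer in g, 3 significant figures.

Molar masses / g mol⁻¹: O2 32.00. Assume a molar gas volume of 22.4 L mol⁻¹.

n(N2) = 8.210 / 22.4 = 0.3665 mol
n(O2) = 14.60 / 22.4 = 0.6518 mol
n/ν → N2: 0.3665, O2: 0.6518; N2 is limiting.
O2 consumed = (1/1) × 0.3665 = 0.3665 mol
O2 remaining = 0.6518 − 0.3665 = 0.2853 mol
mass = 0.2853 × 32.00 = 9.130 g

9.13 g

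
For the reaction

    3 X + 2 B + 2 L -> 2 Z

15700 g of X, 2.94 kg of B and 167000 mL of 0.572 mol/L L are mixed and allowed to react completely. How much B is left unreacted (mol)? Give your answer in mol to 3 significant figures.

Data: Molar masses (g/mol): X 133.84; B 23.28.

n(X) = 15700 / 133.84 = 117.3 mol
n(B) = 2.940×1000 / 23.28 = 126.3 mol
n(L) = 0.572 × 167000/1000 = 95.52 mol
n/ν for X = 117.3/3 = 39.10
n/ν for B = 126.3/2 = 63.15
n/ν for L = 95.52/2 = 47.76
Smallest n/ν is X → limiting reagent.
B consumed = (2/3) × 117.3 = 78.20 mol
B remaining = 126.3 − 78.20 = 48.10 mol

48.1 mol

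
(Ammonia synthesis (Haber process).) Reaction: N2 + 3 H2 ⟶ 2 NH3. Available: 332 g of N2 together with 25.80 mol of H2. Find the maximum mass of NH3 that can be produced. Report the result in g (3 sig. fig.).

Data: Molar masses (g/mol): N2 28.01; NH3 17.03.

293 g

n(N2) = 332.0 / 28.01 = 11.85 mol
n(H2) = 25.80 mol
n/ν for N2 = 11.85/1 = 11.85
n/ν for H2 = 25.80/3 = 8.600
Smallest n/ν is H2 → limiting reagent.
n(NH3) = (2/3) × 25.80 = 17.20 mol
mass = 17.20 × 17.03 = 292.9 g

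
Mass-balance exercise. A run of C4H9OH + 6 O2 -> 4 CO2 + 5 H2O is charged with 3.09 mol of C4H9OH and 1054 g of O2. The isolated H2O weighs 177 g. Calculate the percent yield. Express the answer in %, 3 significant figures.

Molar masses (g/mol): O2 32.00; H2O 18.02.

63.6 %

n(C4H9OH) = 3.090 mol
n(O2) = 1054 / 32.00 = 32.94 mol
n/ν → C4H9OH: 3.090, O2: 5.490; C4H9OH is limiting.
theoretical n(H2O) = (5/1) × 3.090 = 15.45 mol → 278.4 g
% yield = 177 / 278.4 × 100 = 63.58 %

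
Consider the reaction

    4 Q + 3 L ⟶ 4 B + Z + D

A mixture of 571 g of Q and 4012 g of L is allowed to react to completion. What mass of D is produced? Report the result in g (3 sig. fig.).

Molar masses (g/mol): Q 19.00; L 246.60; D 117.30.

636 g

n(Q) = 571.0 / 19.00 = 30.05 mol
n(L) = 4012 / 246.60 = 16.27 mol
n/ν for Q = 30.05/4 = 7.513
n/ν for L = 16.27/3 = 5.423
Smallest n/ν is L → limiting reagent.
n(D) = (1/3) × 16.27 = 5.423 mol
mass = 5.423 × 117.30 = 636.1 g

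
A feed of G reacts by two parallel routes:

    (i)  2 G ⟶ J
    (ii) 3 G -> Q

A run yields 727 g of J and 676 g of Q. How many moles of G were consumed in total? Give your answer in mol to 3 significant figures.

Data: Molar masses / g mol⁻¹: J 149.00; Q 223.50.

n(J) = 727 / 149.00 = 4.879 mol
n(Q) = 676 / 223.50 = 3.025 mol
n(G) via (i) = (2/1)×4.879 = 9.758 mol
n(G) via (ii) = (3/1)×3.025 = 9.075 mol
total n(G) = 9.758 + 9.075 = 18.83 mol

18.8 mol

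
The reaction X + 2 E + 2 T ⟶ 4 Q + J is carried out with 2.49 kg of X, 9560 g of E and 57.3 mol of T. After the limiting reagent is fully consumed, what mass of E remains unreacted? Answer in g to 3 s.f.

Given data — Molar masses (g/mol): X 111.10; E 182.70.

n(X) = 2.490×1000 / 111.10 = 22.41 mol
n(E) = 9560 / 182.70 = 52.33 mol
n(T) = 57.30 mol
n/ν → X: 22.41, E: 26.17, T: 28.65; X is limiting.
E consumed = (2/1) × 22.41 = 44.82 mol
E remaining = 52.33 − 44.82 = 7.510 mol
mass = 7.510 × 182.70 = 1372 g

1370 g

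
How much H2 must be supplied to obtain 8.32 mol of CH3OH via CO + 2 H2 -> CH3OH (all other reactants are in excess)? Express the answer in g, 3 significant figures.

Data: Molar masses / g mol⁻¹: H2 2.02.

33.6 g

n(CH3OH) = 8.320 mol
n(H2) = (2/1) × 8.320 = 16.64 mol
mass = 16.64 × 2.02 = 33.61 g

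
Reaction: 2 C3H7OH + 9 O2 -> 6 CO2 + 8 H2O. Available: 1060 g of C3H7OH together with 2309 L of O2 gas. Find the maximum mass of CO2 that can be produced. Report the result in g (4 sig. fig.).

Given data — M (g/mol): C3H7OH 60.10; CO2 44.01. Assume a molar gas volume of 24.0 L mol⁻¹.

n(C3H7OH) = 1060 / 60.10 = 17.64 mol
n(O2) = 2309 / 24.0 = 96.21 mol
n/ν for C3H7OH = 17.64/2 = 8.820
n/ν for O2 = 96.21/9 = 10.69
Smallest n/ν is C3H7OH → limiting reagent.
n(CO2) = (6/2) × 17.64 = 52.92 mol
mass = 52.92 × 44.01 = 2329 g

2329 g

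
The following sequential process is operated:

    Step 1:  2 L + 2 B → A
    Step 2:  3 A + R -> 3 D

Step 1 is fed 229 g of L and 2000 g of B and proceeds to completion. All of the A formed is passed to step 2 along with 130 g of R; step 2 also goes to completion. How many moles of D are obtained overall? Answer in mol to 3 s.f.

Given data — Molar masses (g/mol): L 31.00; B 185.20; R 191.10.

2.04 mol

Step 1:
n(L) = 229.0 / 31.00 = 7.387 mol
n(B) = 2000 / 185.20 = 10.80 mol
n/ν for L = 7.387/2 = 3.694
n/ν for B = 10.80/2 = 5.400
Smallest n/ν is L → limiting reagent.
n(A) produced = (1/2) × 7.387 = 3.694 mol
Step 2:
n(A) available = 3.694 mol
n(R) = 130.0 / 191.10 = 0.6803 mol
n/ν for A = 3.694/3 = 1.231
n/ν for R = 0.6803/1 = 0.6803
Smallest n/ν is R → limiting reagent.
n(D) = (3/1) × 0.6803 = 2.041 mol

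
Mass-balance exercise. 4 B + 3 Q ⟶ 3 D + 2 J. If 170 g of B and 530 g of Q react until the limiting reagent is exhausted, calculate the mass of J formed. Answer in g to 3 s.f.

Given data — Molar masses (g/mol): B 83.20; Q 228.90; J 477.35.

n(B) = 170.0 / 83.20 = 2.043 mol
n(Q) = 530.0 / 228.90 = 2.315 mol
n/ν for B = 2.043/4 = 0.5108
n/ν for Q = 2.315/3 = 0.7717
Smallest n/ν is B → limiting reagent.
n(J) = (2/4) × 2.043 = 1.022 mol
mass = 1.022 × 477.35 = 487.9 g

488 g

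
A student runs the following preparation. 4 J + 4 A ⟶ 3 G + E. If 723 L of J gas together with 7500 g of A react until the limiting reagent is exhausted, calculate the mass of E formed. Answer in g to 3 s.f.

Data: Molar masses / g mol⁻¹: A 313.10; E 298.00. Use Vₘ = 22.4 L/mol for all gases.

n(J) = 723.0 / 22.4 = 32.28 mol
n(A) = 7500 / 313.10 = 23.95 mol
n/ν → J: 8.070, A: 5.988; A is limiting.
n(E) = (1/4) × 23.95 = 5.988 mol
mass = 5.988 × 298.00 = 1784 g

1780 g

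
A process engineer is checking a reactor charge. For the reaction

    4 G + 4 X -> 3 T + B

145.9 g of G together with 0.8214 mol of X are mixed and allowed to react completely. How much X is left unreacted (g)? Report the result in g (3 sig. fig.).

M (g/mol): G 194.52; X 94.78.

6.76 g

n(G) = 145.9 / 194.52 = 0.7501 mol
n(X) = 0.8214 mol
n/ν for G = 0.7501/4 = 0.1875
n/ν for X = 0.8214/4 = 0.2054
Smallest n/ν is G → limiting reagent.
X consumed = (4/4) × 0.7501 = 0.7501 mol
X remaining = 0.8214 − 0.7501 = 0.07130 mol
mass = 0.07130 × 94.78 = 6.758 g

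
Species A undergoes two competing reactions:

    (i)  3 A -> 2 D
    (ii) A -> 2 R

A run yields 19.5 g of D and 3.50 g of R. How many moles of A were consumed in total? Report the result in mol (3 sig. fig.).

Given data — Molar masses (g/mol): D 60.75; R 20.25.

0.568 mol

n(D) = 19.5 / 60.75 = 0.3210 mol
n(R) = 3.50 / 20.25 = 0.1728 mol
n(A) via (i) = (3/2)×0.3210 = 0.4815 mol
n(A) via (ii) = (1/2)×0.1728 = 0.08640 mol
total n(A) = 0.4815 + 0.08640 = 0.5679 mol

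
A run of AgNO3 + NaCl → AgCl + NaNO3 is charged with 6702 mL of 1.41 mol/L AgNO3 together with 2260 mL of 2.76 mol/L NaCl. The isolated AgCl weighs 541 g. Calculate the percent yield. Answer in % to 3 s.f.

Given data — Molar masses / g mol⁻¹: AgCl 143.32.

60.5 %

n(AgNO3) = 1.41 × 6702/1000 = 9.450 mol
n(NaCl) = 2.76 × 2260/1000 = 6.238 mol
n/ν → AgNO3: 9.450, NaCl: 6.238; NaCl is limiting.
theoretical n(AgCl) = (1/1) × 6.238 = 6.238 mol → 894.0 g
% yield = 541 / 894.0 × 100 = 60.51 %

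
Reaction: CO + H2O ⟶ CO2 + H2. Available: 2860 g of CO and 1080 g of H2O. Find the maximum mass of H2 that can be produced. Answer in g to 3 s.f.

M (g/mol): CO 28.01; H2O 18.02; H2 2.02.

n(CO) = 2860 / 28.01 = 102.1 mol
n(H2O) = 1080 / 18.02 = 59.93 mol
n/ν → CO: 102.1, H2O: 59.93; H2O is limiting.
n(H2) = (1/1) × 59.93 = 59.93 mol
mass = 59.93 × 2.02 = 121.1 g

121 g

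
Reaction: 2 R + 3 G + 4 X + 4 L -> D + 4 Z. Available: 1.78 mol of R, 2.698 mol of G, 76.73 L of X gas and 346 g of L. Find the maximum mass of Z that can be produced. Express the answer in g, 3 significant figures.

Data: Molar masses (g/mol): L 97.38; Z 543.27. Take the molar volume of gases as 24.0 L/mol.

n(R) = 1.780 mol
n(G) = 2.698 mol
n(X) = 76.73 / 24.0 = 3.197 mol
n(L) = 346.0 / 97.38 = 3.553 mol
n/ν for R = 1.780/2 = 0.8900
n/ν for G = 2.698/3 = 0.8993
n/ν for X = 3.197/4 = 0.7993
n/ν for L = 3.553/4 = 0.8883
Smallest n/ν is X → limiting reagent.
n(Z) = (4/4) × 3.197 = 3.197 mol
mass = 3.197 × 543.27 = 1737 g

1740 g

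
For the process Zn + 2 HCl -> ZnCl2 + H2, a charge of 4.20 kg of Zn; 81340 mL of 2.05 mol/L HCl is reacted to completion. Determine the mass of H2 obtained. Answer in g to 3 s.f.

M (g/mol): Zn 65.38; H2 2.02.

n(Zn) = 4.200×1000 / 65.38 = 64.24 mol
n(HCl) = 2.05 × 81340/1000 = 166.7 mol
n/ν for Zn = 64.24/1 = 64.24
n/ν for HCl = 166.7/2 = 83.35
Smallest n/ν is Zn → limiting reagent.
n(H2) = (1/1) × 64.24 = 64.24 mol
mass = 64.24 × 2.02 = 129.8 g

130 g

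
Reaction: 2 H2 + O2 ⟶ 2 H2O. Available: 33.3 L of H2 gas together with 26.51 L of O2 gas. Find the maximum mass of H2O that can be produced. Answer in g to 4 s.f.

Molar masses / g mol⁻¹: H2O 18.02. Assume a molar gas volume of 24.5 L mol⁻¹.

24.49 g

n(H2) = 33.30 / 24.5 = 1.359 mol
n(O2) = 26.51 / 24.5 = 1.082 mol
n/ν for H2 = 1.359/2 = 0.6795
n/ν for O2 = 1.082/1 = 1.082
Smallest n/ν is H2 → limiting reagent.
n(H2O) = (2/2) × 1.359 = 1.359 mol
mass = 1.359 × 18.02 = 24.49 g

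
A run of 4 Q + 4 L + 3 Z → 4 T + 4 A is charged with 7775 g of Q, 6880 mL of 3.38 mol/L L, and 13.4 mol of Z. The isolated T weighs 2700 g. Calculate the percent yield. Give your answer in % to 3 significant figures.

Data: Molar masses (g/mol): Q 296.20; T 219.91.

n(Q) = 7775 / 296.20 = 26.25 mol
n(L) = 3.38 × 6880/1000 = 23.25 mol
n(Z) = 13.40 mol
n/ν for Q = 26.25/4 = 6.563
n/ν for L = 23.25/4 = 5.813
n/ν for Z = 13.40/3 = 4.467
Smallest n/ν is Z → limiting reagent.
theoretical n(T) = (4/3) × 13.40 = 17.87 mol → 3930 g
% yield = 2700 / 3930 × 100 = 68.70 %

68.7 %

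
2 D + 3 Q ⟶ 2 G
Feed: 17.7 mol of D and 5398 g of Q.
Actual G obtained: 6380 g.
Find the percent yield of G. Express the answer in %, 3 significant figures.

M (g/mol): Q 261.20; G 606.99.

n(D) = 17.70 mol
n(Q) = 5398 / 261.20 = 20.67 mol
n/ν for D = 17.70/2 = 8.850
n/ν for Q = 20.67/3 = 6.890
Smallest n/ν is Q → limiting reagent.
theoretical n(G) = (2/3) × 20.67 = 13.78 mol → 8364 g
% yield = 6380 / 8364 × 100 = 76.28 %

76.3 %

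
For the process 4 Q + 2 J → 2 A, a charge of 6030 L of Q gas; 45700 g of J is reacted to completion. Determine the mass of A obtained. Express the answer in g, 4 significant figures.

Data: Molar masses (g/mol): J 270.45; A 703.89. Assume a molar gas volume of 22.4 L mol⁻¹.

94740 g

n(Q) = 6030 / 22.4 = 269.2 mol
n(J) = 45700 / 270.45 = 169.0 mol
n/ν for Q = 269.2/4 = 67.30
n/ν for J = 169.0/2 = 84.50
Smallest n/ν is Q → limiting reagent.
n(A) = (2/4) × 269.2 = 134.6 mol
mass = 134.6 × 703.89 = 94740 g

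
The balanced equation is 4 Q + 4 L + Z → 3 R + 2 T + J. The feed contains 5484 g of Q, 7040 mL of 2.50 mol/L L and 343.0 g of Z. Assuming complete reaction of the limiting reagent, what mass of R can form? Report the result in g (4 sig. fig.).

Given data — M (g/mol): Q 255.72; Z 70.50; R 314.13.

4147 g

n(Q) = 5484 / 255.72 = 21.45 mol
n(L) = 2.50 × 7040/1000 = 17.60 mol
n(Z) = 343.0 / 70.50 = 4.865 mol
n/ν for Q = 21.45/4 = 5.363
n/ν for L = 17.60/4 = 4.400
n/ν for Z = 4.865/1 = 4.865
Smallest n/ν is L → limiting reagent.
n(R) = (3/4) × 17.60 = 13.20 mol
mass = 13.20 × 314.13 = 4147 g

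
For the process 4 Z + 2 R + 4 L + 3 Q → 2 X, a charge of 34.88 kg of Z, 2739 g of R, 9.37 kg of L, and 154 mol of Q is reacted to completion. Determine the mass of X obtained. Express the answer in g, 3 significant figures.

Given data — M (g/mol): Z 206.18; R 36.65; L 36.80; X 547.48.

40900 g

n(Z) = 34.88×1000 / 206.18 = 169.2 mol
n(R) = 2739 / 36.65 = 74.73 mol
n(L) = 9.370×1000 / 36.80 = 254.6 mol
n(Q) = 154.0 mol
n/ν for Z = 169.2/4 = 42.30
n/ν for R = 74.73/2 = 37.37
n/ν for L = 254.6/4 = 63.65
n/ν for Q = 154.0/3 = 51.33
Smallest n/ν is R → limiting reagent.
n(X) = (2/2) × 74.73 = 74.73 mol
mass = 74.73 × 547.48 = 40910 g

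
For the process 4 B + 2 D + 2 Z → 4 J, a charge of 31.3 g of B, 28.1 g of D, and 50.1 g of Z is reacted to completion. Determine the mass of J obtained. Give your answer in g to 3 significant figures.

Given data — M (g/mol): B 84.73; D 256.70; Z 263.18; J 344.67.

n(B) = 31.30 / 84.73 = 0.3694 mol
n(D) = 28.10 / 256.70 = 0.1095 mol
n(Z) = 50.10 / 263.18 = 0.1904 mol
n/ν for B = 0.3694/4 = 0.09235
n/ν for D = 0.1095/2 = 0.05475
n/ν for Z = 0.1904/2 = 0.09520
Smallest n/ν is D → limiting reagent.
n(J) = (4/2) × 0.1095 = 0.2190 mol
mass = 0.2190 × 344.67 = 75.48 g

75.5 g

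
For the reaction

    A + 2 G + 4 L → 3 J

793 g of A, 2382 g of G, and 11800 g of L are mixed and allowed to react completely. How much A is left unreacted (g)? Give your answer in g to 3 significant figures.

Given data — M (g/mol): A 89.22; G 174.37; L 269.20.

n(A) = 793.0 / 89.22 = 8.888 mol
n(G) = 2382 / 174.37 = 13.66 mol
n(L) = 11800 / 269.20 = 43.83 mol
n/ν for A = 8.888/1 = 8.888
n/ν for G = 13.66/2 = 6.830
n/ν for L = 43.83/4 = 10.96
Smallest n/ν is G → limiting reagent.
A consumed = (1/2) × 13.66 = 6.830 mol
A remaining = 8.888 − 6.830 = 2.058 mol
mass = 2.058 × 89.22 = 183.6 g

184 g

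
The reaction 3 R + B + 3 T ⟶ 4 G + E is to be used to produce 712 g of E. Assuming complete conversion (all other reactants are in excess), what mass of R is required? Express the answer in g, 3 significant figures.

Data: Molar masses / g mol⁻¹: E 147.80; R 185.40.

2680 g

n(E) = 712 / 147.80 = 4.817 mol
n(R) = (3/1) × 4.817 = 14.45 mol
mass = 14.45 × 185.40 = 2679 g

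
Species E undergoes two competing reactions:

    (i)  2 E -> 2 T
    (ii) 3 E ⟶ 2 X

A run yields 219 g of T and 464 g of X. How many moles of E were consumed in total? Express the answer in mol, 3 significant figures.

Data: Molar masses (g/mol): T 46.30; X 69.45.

14.8 mol

n(T) = 219 / 46.30 = 4.730 mol
n(X) = 464 / 69.45 = 6.681 mol
n(E) via (i) = (2/2)×4.730 = 4.730 mol
n(E) via (ii) = (3/2)×6.681 = 10.02 mol
total n(E) = 4.730 + 10.02 = 14.75 mol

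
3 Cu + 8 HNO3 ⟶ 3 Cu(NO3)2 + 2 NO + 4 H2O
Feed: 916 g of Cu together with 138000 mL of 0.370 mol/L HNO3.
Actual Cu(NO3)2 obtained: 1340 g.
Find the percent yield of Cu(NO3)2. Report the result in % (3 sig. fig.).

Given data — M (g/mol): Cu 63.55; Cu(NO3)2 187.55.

49.6 %

n(Cu) = 916.0 / 63.55 = 14.41 mol
n(HNO3) = 0.370 × 138000/1000 = 51.06 mol
n/ν → Cu: 4.803, HNO3: 6.383; Cu is limiting.
theoretical n(Cu(NO3)2) = (3/3) × 14.41 = 14.41 mol → 2703 g
% yield = 1340 / 2703 × 100 = 49.57 %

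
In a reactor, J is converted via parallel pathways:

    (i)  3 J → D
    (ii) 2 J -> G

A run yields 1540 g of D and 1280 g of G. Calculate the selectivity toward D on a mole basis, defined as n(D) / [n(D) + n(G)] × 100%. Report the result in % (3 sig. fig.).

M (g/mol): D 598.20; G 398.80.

44.5 %

n(D) = 1540 / 598.20 = 2.574 mol
n(G) = 1280 / 398.80 = 3.210 mol
selectivity = 2.574/(2.574+3.210) × 100 = 44.50 %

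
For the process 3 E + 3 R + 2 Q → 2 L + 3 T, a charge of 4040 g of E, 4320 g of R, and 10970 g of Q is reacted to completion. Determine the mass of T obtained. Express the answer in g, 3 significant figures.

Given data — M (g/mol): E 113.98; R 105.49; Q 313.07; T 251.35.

8910 g

n(E) = 4040 / 113.98 = 35.44 mol
n(R) = 4320 / 105.49 = 40.95 mol
n(Q) = 10970 / 313.07 = 35.04 mol
n/ν → E: 11.81, R: 13.65, Q: 17.52; E is limiting.
n(T) = (3/3) × 35.44 = 35.44 mol
mass = 35.44 × 251.35 = 8908 g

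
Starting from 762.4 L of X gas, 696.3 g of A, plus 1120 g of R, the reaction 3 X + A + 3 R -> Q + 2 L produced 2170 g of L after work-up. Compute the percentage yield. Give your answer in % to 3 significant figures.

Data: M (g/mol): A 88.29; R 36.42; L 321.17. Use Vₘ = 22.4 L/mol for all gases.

n(X) = 762.4 / 22.4 = 34.04 mol
n(A) = 696.3 / 88.29 = 7.887 mol
n(R) = 1120 / 36.42 = 30.75 mol
n/ν for X = 34.04/3 = 11.35
n/ν for A = 7.887/1 = 7.887
n/ν for R = 30.75/3 = 10.25
Smallest n/ν is A → limiting reagent.
theoretical n(L) = (2/1) × 7.887 = 15.77 mol → 5065 g
% yield = 2170 / 5065 × 100 = 42.84 %

42.8 %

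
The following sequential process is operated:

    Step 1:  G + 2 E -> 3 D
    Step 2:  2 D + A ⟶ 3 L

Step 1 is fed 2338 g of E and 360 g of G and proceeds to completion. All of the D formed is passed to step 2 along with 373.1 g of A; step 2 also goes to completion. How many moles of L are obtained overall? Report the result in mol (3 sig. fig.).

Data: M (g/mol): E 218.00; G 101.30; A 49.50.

16.0 mol

Step 1:
n(E) = 2338 / 218.00 = 10.72 mol
n(G) = 360.0 / 101.30 = 3.554 mol
n/ν → E: 5.360, G: 3.554; G is limiting.
n(D) produced = (3/1) × 3.554 = 10.66 mol
Step 2:
n(D) available = 10.66 mol
n(A) = 373.1 / 49.50 = 7.537 mol
n/ν → D: 5.330, A: 7.537; D is limiting.
n(L) = (3/2) × 10.66 = 15.99 mol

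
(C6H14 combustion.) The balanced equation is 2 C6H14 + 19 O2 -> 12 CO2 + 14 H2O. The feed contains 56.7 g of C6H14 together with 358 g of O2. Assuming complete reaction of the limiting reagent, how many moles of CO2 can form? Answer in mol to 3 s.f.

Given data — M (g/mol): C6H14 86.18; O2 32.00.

3.95 mol

n(C6H14) = 56.70 / 86.18 = 0.6579 mol
n(O2) = 358.0 / 32.00 = 11.19 mol
n/ν → C6H14: 0.3290, O2: 0.5889; C6H14 is limiting.
n(CO2) = (12/2) × 0.6579 = 3.947 mol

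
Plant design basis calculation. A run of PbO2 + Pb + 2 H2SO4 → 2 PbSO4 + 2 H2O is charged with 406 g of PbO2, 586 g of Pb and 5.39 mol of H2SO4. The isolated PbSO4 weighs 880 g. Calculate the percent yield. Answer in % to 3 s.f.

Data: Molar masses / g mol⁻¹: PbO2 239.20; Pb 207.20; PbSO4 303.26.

n(PbO2) = 406.0 / 239.20 = 1.697 mol
n(Pb) = 586.0 / 207.20 = 2.828 mol
n(H2SO4) = 5.390 mol
n/ν for PbO2 = 1.697/1 = 1.697
n/ν for Pb = 2.828/1 = 2.828
n/ν for H2SO4 = 5.390/2 = 2.695
Smallest n/ν is PbO2 → limiting reagent.
theoretical n(PbSO4) = (2/1) × 1.697 = 3.394 mol → 1029 g
% yield = 880 / 1029 × 100 = 85.52 %

85.5 %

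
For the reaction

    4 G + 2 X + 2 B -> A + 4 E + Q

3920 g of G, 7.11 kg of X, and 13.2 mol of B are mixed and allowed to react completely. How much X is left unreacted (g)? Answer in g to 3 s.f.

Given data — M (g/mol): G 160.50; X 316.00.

3250 g

n(G) = 3920 / 160.50 = 24.42 mol
n(X) = 7.110×1000 / 316.00 = 22.50 mol
n(B) = 13.20 mol
n/ν → G: 6.105, X: 11.25, B: 6.600; G is limiting.
X consumed = (2/4) × 24.42 = 12.21 mol
X remaining = 22.50 − 12.21 = 10.29 mol
mass = 10.29 × 316.00 = 3252 g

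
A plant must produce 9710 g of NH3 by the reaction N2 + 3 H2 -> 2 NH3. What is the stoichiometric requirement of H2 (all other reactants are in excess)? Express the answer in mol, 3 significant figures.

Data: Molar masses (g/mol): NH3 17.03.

855 mol

n(NH3) = 9710 / 17.03 = 570.2 mol
n(H2) = (3/2) × 570.2 = 855.3 mol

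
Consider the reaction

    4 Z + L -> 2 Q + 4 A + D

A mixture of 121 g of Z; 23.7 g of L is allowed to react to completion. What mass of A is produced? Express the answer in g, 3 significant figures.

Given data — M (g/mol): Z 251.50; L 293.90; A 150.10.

n(Z) = 121.0 / 251.50 = 0.4811 mol
n(L) = 23.70 / 293.90 = 0.08064 mol
n/ν → Z: 0.1203, L: 0.08064; L is limiting.
n(A) = (4/1) × 0.08064 = 0.3226 mol
mass = 0.3226 × 150.10 = 48.42 g

48.4 g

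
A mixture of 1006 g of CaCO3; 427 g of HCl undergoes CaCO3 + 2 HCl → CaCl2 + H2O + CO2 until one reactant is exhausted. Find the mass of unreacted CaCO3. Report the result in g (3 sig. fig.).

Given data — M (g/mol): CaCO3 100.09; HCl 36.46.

n(CaCO3) = 1006 / 100.09 = 10.05 mol
n(HCl) = 427.0 / 36.46 = 11.71 mol
n/ν for CaCO3 = 10.05/1 = 10.05
n/ν for HCl = 11.71/2 = 5.855
Smallest n/ν is HCl → limiting reagent.
CaCO3 consumed = (1/2) × 11.71 = 5.855 mol
CaCO3 remaining = 10.05 − 5.855 = 4.195 mol
mass = 4.195 × 100.09 = 419.9 g

420 g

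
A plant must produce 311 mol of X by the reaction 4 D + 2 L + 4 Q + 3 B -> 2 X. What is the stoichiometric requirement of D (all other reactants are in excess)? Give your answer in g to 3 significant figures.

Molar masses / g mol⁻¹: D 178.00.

n(X) = 311.0 mol
n(D) = (4/2) × 311.0 = 622.0 mol
mass = 622.0 × 178.00 = 110700 g

111000 g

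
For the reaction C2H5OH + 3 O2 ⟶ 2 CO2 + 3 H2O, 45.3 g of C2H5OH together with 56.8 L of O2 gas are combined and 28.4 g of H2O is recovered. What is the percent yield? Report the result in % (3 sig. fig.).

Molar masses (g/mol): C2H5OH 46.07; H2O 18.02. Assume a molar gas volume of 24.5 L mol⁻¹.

n(C2H5OH) = 45.30 / 46.07 = 0.9833 mol
n(O2) = 56.80 / 24.5 = 2.318 mol
n/ν for C2H5OH = 0.9833/1 = 0.9833
n/ν for O2 = 2.318/3 = 0.7727
Smallest n/ν is O2 → limiting reagent.
theoretical n(H2O) = (3/3) × 2.318 = 2.318 mol → 41.77 g
% yield = 28.4 / 41.77 × 100 = 67.99 %

68.0 %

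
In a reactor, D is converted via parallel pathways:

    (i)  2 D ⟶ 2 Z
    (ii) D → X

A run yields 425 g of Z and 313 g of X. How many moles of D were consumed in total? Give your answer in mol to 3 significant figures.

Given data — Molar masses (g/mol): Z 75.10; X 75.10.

9.83 mol

n(Z) = 425 / 75.10 = 5.659 mol
n(X) = 313 / 75.10 = 4.168 mol
n(D) via (i) = (2/2)×5.659 = 5.659 mol
n(D) via (ii) = (1/1)×4.168 = 4.168 mol
total n(D) = 5.659 + 4.168 = 9.827 mol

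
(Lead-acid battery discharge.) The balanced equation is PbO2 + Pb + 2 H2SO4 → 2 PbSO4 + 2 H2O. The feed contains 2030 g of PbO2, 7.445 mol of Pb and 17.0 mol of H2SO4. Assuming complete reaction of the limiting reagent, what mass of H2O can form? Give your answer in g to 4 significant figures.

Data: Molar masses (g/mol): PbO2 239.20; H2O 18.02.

n(PbO2) = 2030 / 239.20 = 8.487 mol
n(Pb) = 7.445 mol
n(H2SO4) = 17.00 mol
n/ν → PbO2: 8.487, Pb: 7.445, H2SO4: 8.500; Pb is limiting.
n(H2O) = (2/1) × 7.445 = 14.89 mol
mass = 14.89 × 18.02 = 268.3 g

268.3 g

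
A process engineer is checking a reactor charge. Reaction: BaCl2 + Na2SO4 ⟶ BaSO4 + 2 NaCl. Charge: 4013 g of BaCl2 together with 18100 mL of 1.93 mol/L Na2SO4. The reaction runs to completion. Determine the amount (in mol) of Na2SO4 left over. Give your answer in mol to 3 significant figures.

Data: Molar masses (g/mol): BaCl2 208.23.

15.7 mol

n(BaCl2) = 4013 / 208.23 = 19.27 mol
n(Na2SO4) = 1.93 × 18100/1000 = 34.93 mol
n/ν for BaCl2 = 19.27/1 = 19.27
n/ν for Na2SO4 = 34.93/1 = 34.93
Smallest n/ν is BaCl2 → limiting reagent.
Na2SO4 consumed = (1/1) × 19.27 = 19.27 mol
Na2SO4 remaining = 34.93 − 19.27 = 15.66 mol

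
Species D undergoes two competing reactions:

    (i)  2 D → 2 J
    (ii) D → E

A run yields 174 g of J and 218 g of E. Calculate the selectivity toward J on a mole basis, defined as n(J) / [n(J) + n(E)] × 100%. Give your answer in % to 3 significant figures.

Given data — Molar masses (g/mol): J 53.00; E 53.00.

44.4 %

n(J) = 174 / 53.00 = 3.283 mol
n(E) = 218 / 53.00 = 4.113 mol
selectivity = 3.283/(3.283+4.113) × 100 = 44.39 %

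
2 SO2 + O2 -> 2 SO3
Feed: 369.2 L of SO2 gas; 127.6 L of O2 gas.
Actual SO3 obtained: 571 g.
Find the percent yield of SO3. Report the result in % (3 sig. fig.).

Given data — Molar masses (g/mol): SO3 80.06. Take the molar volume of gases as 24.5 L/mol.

68.5 %

n(SO2) = 369.2 / 24.5 = 15.07 mol
n(O2) = 127.6 / 24.5 = 5.208 mol
n/ν for SO2 = 15.07/2 = 7.535
n/ν for O2 = 5.208/1 = 5.208
Smallest n/ν is O2 → limiting reagent.
theoretical n(SO3) = (2/1) × 5.208 = 10.42 mol → 834.2 g
% yield = 571 / 834.2 × 100 = 68.45 %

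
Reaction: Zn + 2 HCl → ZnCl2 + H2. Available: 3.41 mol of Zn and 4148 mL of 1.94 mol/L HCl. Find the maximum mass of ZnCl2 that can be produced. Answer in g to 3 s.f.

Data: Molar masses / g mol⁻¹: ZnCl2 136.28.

465 g

n(Zn) = 3.410 mol
n(HCl) = 1.94 × 4148/1000 = 8.047 mol
n/ν for Zn = 3.410/1 = 3.410
n/ν for HCl = 8.047/2 = 4.024
Smallest n/ν is Zn → limiting reagent.
n(ZnCl2) = (1/1) × 3.410 = 3.410 mol
mass = 3.410 × 136.28 = 464.7 g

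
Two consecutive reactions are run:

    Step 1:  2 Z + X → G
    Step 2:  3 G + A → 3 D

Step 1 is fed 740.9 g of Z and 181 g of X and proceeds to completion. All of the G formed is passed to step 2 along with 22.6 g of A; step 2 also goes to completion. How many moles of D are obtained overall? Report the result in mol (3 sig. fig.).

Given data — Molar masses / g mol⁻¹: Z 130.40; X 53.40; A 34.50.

1.97 mol

Step 1:
n(Z) = 740.9 / 130.40 = 5.682 mol
n(X) = 181.0 / 53.40 = 3.390 mol
n/ν for Z = 5.682/2 = 2.841
n/ν for X = 3.390/1 = 3.390
Smallest n/ν is Z → limiting reagent.
n(G) produced = (1/2) × 5.682 = 2.841 mol
Step 2:
n(G) available = 2.841 mol
n(A) = 22.60 / 34.50 = 0.6551 mol
n/ν for G = 2.841/3 = 0.9470
n/ν for A = 0.6551/1 = 0.6551
Smallest n/ν is A → limiting reagent.
n(D) = (3/1) × 0.6551 = 1.965 mol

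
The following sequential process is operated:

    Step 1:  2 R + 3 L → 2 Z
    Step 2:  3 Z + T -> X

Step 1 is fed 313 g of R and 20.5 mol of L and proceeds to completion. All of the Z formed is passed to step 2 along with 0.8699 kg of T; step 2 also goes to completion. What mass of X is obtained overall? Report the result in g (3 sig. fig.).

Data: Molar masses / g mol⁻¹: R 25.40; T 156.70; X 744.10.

3060 g

Step 1:
n(R) = 313.0 / 25.40 = 12.32 mol
n(L) = 20.50 mol
n/ν for R = 12.32/2 = 6.160
n/ν for L = 20.50/3 = 6.833
Smallest n/ν is R → limiting reagent.
n(Z) produced = (2/2) × 12.32 = 12.32 mol
Step 2:
n(Z) available = 12.32 mol
n(T) = 0.8699×1000 / 156.70 = 5.551 mol
n/ν for Z = 12.32/3 = 4.107
n/ν for T = 5.551/1 = 5.551
Smallest n/ν is Z → limiting reagent.
n(X) = (1/3) × 12.32 = 4.107 mol
mass = 4.107 × 744.10 = 3056 g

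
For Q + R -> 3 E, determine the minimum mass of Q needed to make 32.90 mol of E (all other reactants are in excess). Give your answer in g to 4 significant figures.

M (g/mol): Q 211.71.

2322 g

n(E) = 32.90 mol
n(Q) = (1/3) × 32.90 = 10.97 mol
mass = 10.97 × 211.71 = 2322 g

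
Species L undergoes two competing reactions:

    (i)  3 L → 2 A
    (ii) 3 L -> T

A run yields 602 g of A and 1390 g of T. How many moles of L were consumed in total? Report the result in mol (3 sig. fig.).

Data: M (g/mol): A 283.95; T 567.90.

n(A) = 602 / 283.95 = 2.120 mol
n(T) = 1390 / 567.90 = 2.448 mol
n(L) via (i) = (3/2)×2.120 = 3.180 mol
n(L) via (ii) = (3/1)×2.448 = 7.344 mol
total n(L) = 3.180 + 7.344 = 10.52 mol

10.5 mol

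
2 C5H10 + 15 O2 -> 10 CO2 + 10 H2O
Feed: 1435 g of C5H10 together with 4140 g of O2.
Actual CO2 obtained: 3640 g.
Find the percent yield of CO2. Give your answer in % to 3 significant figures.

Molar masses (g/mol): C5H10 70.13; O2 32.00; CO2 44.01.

95.9 %

n(C5H10) = 1435 / 70.13 = 20.46 mol
n(O2) = 4140 / 32.00 = 129.4 mol
n/ν → C5H10: 10.23, O2: 8.627; O2 is limiting.
theoretical n(CO2) = (10/15) × 129.4 = 86.27 mol → 3797 g
% yield = 3640 / 3797 × 100 = 95.87 %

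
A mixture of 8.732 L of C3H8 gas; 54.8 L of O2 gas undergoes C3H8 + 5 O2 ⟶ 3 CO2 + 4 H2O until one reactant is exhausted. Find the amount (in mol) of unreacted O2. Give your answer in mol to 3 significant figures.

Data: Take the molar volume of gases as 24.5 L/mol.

n(C3H8) = 8.732 / 24.5 = 0.3564 mol
n(O2) = 54.80 / 24.5 = 2.237 mol
n/ν → C3H8: 0.3564, O2: 0.4474; C3H8 is limiting.
O2 consumed = (5/1) × 0.3564 = 1.782 mol
O2 remaining = 2.237 − 1.782 = 0.4550 mol

0.455 mol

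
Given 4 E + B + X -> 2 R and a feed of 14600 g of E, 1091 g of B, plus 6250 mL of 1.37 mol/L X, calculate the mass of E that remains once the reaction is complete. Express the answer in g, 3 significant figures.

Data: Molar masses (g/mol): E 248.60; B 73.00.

6090 g

n(E) = 14600 / 248.60 = 58.73 mol
n(B) = 1091 / 73.00 = 14.95 mol
n(X) = 1.37 × 6250/1000 = 8.563 mol
n/ν → E: 14.68, B: 14.95, X: 8.563; X is limiting.
E consumed = (4/1) × 8.563 = 34.25 mol
E remaining = 58.73 − 34.25 = 24.48 mol
mass = 24.48 × 248.60 = 6086 g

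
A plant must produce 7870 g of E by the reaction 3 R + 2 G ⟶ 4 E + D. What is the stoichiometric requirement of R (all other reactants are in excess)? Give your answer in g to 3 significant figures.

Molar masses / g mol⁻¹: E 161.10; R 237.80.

n(E) = 7870 / 161.10 = 48.85 mol
n(R) = (3/4) × 48.85 = 36.64 mol
mass = 36.64 × 237.80 = 8713 g

8710 g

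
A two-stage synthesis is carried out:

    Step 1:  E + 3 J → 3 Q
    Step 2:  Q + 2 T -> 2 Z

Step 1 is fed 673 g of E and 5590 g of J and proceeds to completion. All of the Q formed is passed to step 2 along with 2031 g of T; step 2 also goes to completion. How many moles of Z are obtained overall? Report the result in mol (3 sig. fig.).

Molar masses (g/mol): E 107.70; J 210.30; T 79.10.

25.7 mol

Step 1:
n(E) = 673.0 / 107.70 = 6.249 mol
n(J) = 5590 / 210.30 = 26.58 mol
n/ν for E = 6.249/1 = 6.249
n/ν for J = 26.58/3 = 8.860
Smallest n/ν is E → limiting reagent.
n(Q) produced = (3/1) × 6.249 = 18.75 mol
Step 2:
n(Q) available = 18.75 mol
n(T) = 2031 / 79.10 = 25.68 mol
n/ν for Q = 18.75/1 = 18.75
n/ν for T = 25.68/2 = 12.84
Smallest n/ν is T → limiting reagent.
n(Z) = (2/2) × 25.68 = 25.68 mol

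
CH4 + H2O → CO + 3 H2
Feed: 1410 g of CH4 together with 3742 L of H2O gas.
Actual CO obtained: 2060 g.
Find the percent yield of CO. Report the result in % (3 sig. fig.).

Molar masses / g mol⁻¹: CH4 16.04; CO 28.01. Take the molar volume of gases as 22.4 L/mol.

83.7 %

n(CH4) = 1410 / 16.04 = 87.91 mol
n(H2O) = 3742 / 22.4 = 167.1 mol
n/ν for CH4 = 87.91/1 = 87.91
n/ν for H2O = 167.1/1 = 167.1
Smallest n/ν is CH4 → limiting reagent.
theoretical n(CO) = (1/1) × 87.91 = 87.91 mol → 2462 g
% yield = 2060 / 2462 × 100 = 83.67 %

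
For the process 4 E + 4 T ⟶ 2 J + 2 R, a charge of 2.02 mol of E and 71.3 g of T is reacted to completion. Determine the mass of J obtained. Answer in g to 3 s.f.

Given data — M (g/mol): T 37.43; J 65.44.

62.3 g

n(E) = 2.020 mol
n(T) = 71.30 / 37.43 = 1.905 mol
n/ν for E = 2.020/4 = 0.5050
n/ν for T = 1.905/4 = 0.4763
Smallest n/ν is T → limiting reagent.
n(J) = (2/4) × 1.905 = 0.9525 mol
mass = 0.9525 × 65.44 = 62.33 g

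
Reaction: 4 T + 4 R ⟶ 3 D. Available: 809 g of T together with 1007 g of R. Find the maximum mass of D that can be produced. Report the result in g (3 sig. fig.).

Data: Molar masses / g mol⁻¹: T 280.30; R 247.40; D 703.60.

n(T) = 809.0 / 280.30 = 2.886 mol
n(R) = 1007 / 247.40 = 4.070 mol
n/ν for T = 2.886/4 = 0.7215
n/ν for R = 4.070/4 = 1.018
Smallest n/ν is T → limiting reagent.
n(D) = (3/4) × 2.886 = 2.165 mol
mass = 2.165 × 703.60 = 1523 g

1520 g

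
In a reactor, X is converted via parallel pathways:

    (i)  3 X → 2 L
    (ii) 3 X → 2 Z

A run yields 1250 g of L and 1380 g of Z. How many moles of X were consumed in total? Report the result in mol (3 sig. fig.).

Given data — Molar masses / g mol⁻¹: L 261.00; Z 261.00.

n(L) = 1250 / 261.00 = 4.789 mol
n(Z) = 1380 / 261.00 = 5.287 mol
n(X) via (i) = (3/2)×4.789 = 7.184 mol
n(X) via (ii) = (3/2)×5.287 = 7.931 mol
total n(X) = 7.184 + 7.931 = 15.12 mol

15.1 mol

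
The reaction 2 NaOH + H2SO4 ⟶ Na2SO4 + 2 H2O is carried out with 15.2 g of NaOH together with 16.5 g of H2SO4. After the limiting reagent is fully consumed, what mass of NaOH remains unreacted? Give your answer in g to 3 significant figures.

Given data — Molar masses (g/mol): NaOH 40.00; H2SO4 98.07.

n(NaOH) = 15.20 / 40.00 = 0.3800 mol
n(H2SO4) = 16.50 / 98.07 = 0.1682 mol
n/ν for NaOH = 0.3800/2 = 0.1900
n/ν for H2SO4 = 0.1682/1 = 0.1682
Smallest n/ν is H2SO4 → limiting reagent.
NaOH consumed = (2/1) × 0.1682 = 0.3364 mol
NaOH remaining = 0.3800 − 0.3364 = 0.04360 mol
mass = 0.04360 × 40.00 = 1.744 g

1.74 g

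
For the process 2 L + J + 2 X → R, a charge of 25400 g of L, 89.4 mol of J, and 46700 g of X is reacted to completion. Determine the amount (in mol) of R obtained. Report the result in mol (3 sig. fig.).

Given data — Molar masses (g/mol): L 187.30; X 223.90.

67.8 mol

n(L) = 25400 / 187.30 = 135.6 mol
n(J) = 89.40 mol
n(X) = 46700 / 223.90 = 208.6 mol
n/ν → L: 67.80, J: 89.40, X: 104.3; L is limiting.
n(R) = (1/2) × 135.6 = 67.80 mol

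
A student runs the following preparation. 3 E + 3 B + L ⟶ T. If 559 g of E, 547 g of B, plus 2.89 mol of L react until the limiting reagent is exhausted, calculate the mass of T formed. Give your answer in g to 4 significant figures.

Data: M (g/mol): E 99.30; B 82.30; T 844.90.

n(E) = 559.0 / 99.30 = 5.629 mol
n(B) = 547.0 / 82.30 = 6.646 mol
n(L) = 2.890 mol
n/ν → E: 1.876, B: 2.215, L: 2.890; E is limiting.
n(T) = (1/3) × 5.629 = 1.876 mol
mass = 1.876 × 844.90 = 1585 g

1585 g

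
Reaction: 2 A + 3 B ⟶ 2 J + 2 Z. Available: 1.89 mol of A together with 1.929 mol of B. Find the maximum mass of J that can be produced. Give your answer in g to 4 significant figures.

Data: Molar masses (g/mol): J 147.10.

n(A) = 1.890 mol
n(B) = 1.929 mol
n/ν for A = 1.890/2 = 0.9450
n/ν for B = 1.929/3 = 0.6430
Smallest n/ν is B → limiting reagent.
n(J) = (2/3) × 1.929 = 1.286 mol
mass = 1.286 × 147.10 = 189.2 g

189.2 g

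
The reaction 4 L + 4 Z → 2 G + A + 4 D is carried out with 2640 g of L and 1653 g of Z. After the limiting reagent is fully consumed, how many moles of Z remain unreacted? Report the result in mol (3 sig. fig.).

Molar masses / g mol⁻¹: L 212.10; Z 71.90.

10.5 mol

n(L) = 2640 / 212.10 = 12.45 mol
n(Z) = 1653 / 71.90 = 22.99 mol
n/ν for L = 12.45/4 = 3.113
n/ν for Z = 22.99/4 = 5.748
Smallest n/ν is L → limiting reagent.
Z consumed = (4/4) × 12.45 = 12.45 mol
Z remaining = 22.99 − 12.45 = 10.54 mol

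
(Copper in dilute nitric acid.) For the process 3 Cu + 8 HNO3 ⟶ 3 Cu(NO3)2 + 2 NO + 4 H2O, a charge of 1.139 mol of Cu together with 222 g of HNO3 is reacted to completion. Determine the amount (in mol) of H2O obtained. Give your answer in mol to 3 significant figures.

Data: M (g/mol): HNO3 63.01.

n(Cu) = 1.139 mol
n(HNO3) = 222.0 / 63.01 = 3.523 mol
n/ν → Cu: 0.3797, HNO3: 0.4404; Cu is limiting.
n(H2O) = (4/3) × 1.139 = 1.519 mol

1.52 mol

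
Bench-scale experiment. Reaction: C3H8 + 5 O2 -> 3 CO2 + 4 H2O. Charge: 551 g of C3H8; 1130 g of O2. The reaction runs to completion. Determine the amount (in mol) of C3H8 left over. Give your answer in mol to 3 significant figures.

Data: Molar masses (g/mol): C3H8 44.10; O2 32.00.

n(C3H8) = 551.0 / 44.10 = 12.49 mol
n(O2) = 1130 / 32.00 = 35.31 mol
n/ν for C3H8 = 12.49/1 = 12.49
n/ν for O2 = 35.31/5 = 7.062
Smallest n/ν is O2 → limiting reagent.
C3H8 consumed = (1/5) × 35.31 = 7.062 mol
C3H8 remaining = 12.49 − 7.062 = 5.428 mol

5.43 mol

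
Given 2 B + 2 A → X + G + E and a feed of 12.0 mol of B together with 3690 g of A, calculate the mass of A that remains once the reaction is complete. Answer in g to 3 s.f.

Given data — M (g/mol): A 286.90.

n(B) = 12.00 mol
n(A) = 3690 / 286.90 = 12.86 mol
n/ν for B = 12.00/2 = 6.000
n/ν for A = 12.86/2 = 6.430
Smallest n/ν is B → limiting reagent.
A consumed = (2/2) × 12.00 = 12.00 mol
A remaining = 12.86 − 12.00 = 0.8600 mol
mass = 0.8600 × 286.90 = 246.7 g

247 g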